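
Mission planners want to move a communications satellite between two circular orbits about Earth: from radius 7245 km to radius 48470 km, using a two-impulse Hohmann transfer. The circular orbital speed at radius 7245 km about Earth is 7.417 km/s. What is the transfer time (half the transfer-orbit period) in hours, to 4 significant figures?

From the circular-orbit relation v² = μ/r at r = 7245 km: μ = v²r = (7.417)² × 7245 = 3.98561×10^5 km³/s².
Transfer-ellipse semi-major axis a_t = (r₁ + r₂)/2 = (7245 + 48470)/2 = 27857.5 km.
Half the transfer-orbit period gives t = π√(a_t³/μ) = 23137 s.
Converting: 23137 s ÷ 3600 s/hour = 6.427 hours.

t = 6.427 hours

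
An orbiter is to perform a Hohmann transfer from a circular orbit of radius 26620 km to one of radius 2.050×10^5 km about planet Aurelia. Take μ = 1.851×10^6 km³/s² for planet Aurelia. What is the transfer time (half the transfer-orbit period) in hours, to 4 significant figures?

t = 25.28 hours

Transfer-ellipse semi-major axis a_t = (r₁ + r₂)/2 = (26620 + 2.050×10^5)/2 = 1.1581×10^5 km.
By Kepler's third law the transfer-orbit period is T = 2π√(a_t³/μ), so t = T/2 = 91010 s.
Converting: 91010 s ÷ 3600 s/hour = 25.28 hours.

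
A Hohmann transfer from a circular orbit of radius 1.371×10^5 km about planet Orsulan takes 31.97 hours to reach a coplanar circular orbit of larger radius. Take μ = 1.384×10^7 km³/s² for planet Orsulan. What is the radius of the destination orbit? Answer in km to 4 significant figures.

r₂ = 3.926×10^5 km

Transfer time t = 31.97 hours = 1.15092×10^5 s, and t = π√(a_t³/μ).
So a_t = (μ t²/π²)^(1/3) = (1.384×10^7 × (1.15092×10^5)² / π²)^(1/3) = 2.6484×10^5 km.
Since a_t = (r₁ + r₂)/2, r₂ = 2a_t − r₁ = 2×2.6484×10^5 − 1.371×10^5 = 3.9258×10^5 km.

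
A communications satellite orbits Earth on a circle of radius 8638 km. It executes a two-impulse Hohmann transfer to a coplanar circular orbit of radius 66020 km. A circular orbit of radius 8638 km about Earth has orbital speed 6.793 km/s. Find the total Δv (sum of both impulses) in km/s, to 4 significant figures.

From the circular-orbit relation v² = μ/r at r = 8638 km: μ = v²r = (6.793)² × 8638 = 3.98599×10^5 km³/s².
Semi-major axis of the transfer orbit: a_t = (8638 + 66020)/2 = 37329 km.
Circular speed at r₁: v₁ = √(μ/r₁) = √(3.98599×10^5/8638) = 6.793 km/s.
Transfer-orbit speed at r₁ (vis-viva): v_p = √[μ(2/r₁ − 1/a_t)] = 9.034 km/s.
First burn Δv₁ = |v_p − v₁| = 2.241 km/s.
Circular speed at r₂: v₂ = √(μ/r₂) = 2.457 km/s.
Transfer-orbit speed at r₂: v_a = √[μ(2/r₂ − 1/a_t)] = 1.182 km/s.
Second burn Δv₂ = |v₂ − v_a| = 1.275 km/s.
Δv = Δv₁ + Δv₂ = 2.241 + 1.275 = 3.516 km/s.

Δv = 3.516 km/s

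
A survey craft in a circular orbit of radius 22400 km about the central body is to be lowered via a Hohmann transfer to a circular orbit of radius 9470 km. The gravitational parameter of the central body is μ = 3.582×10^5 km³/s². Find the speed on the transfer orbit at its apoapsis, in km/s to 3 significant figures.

v = 3.08 km/s

The Hohmann ellipse has a_t = (r₁ + r₂)/2 = 15935 km.
At apoapsis, r = 22400 km.
Applying v² = μ(2/r − 1/a_t): v = 3.083 km/s.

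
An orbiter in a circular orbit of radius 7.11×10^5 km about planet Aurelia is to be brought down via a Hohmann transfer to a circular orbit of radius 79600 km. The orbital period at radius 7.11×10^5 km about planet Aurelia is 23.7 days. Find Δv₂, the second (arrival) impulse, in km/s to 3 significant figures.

From Kepler's third law T² = 4π²r³/μ at r = 7.11×10^5 km, T = 23.7 days = 23.7 × 86400 s = 2.04768×10^6 s: μ = 4π²r³/T² = 3.38411×10^6 km³/s².
Transfer-ellipse semi-major axis a_t = (r₁ + r₂)/2 = (7.110×10^5 + 79600)/2 = 3.953×10^5 km.
On the circular orbit at r = 79600 km, v_c = √(μ/r) = 6.5203 km/s.
Transfer-orbit speed at the same r (vis-viva, a = a_t): v_t = √[μ(2/r − 1/a_t)] = 8.7445 km/s.
Δv₂ = |v_t − v_c| = |8.7445 − 6.5203| = 2.224 km/s.

Δv₂ = 2.22 km/s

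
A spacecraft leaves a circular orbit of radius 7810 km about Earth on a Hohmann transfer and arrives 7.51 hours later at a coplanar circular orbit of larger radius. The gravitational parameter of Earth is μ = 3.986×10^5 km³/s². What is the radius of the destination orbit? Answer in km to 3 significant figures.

Transfer time t = 7.51 hours = 27036 s, and t = π√(a_t³/μ).
So a_t = (μ t²/π²)^(1/3) = (3.986×10^5 × (27036)² / π²)^(1/3) = 30906 km.
Since a_t = (r₁ + r₂)/2, r₂ = 2a_t − r₁ = 2×30906 − 7810 = 54002 km.

r₂ = 54000 km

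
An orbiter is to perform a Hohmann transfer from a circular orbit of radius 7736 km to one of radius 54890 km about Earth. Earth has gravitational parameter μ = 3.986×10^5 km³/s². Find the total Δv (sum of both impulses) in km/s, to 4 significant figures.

Δv = 3.681 km/s

Semi-major axis of the transfer orbit: a_t = (7736 + 54890)/2 = 31313 km.
Circular speed at r₁: v₁ = √(μ/r₁) = √(3.986×10^5/7736) = 7.178 km/s.
On the transfer ellipse at r₁, vis-viva equation gives v_p = √[μ(2/r₁ − 1/a_t)] = 9.504 km/s.
First burn Δv₁ = |v_p − v₁| = 2.326 km/s.
Circular speed at r₂: v₂ = √(μ/r₂) = 2.6948 km/s.
Transfer-orbit speed at r₂: v_a = √[μ(2/r₂ − 1/a_t)] = 1.3394 km/s.
Second burn Δv₂ = |v₂ − v_a| = 1.355 km/s.
Δv = Δv₁ + Δv₂ = 2.326 + 1.355 = 3.681 km/s.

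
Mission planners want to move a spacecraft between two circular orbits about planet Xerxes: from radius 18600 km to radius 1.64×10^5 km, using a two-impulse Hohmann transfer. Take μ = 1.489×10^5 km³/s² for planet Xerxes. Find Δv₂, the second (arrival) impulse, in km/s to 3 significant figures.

Δv₂ = 0.523 km/s

Semi-major axis of the transfer orbit: a_t = (18600 + 1.640×10^5)/2 = 91300 km.
On the circular orbit at r = 1.640×10^5 km, v_c = √(μ/r) = 0.9529 km/s.
Vis-viva on the transfer ellipse at r = 1.640×10^5 km gives v_t = √[μ(2/r − 1/a_t)] = 0.4301 km/s.
Δv₂ = |v_t − v_c| = |0.4301 − 0.9529| = 0.5228 km/s.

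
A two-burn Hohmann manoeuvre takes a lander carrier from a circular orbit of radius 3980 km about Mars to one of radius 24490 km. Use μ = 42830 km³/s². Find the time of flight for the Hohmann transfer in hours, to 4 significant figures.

The Hohmann ellipse has a_t = (r₁ + r₂)/2 = 14235 km.
By Kepler's third law the transfer-orbit period is T = 2π√(a_t³/μ), so t = T/2 = 25782 s.
Converting: 25782 s ÷ 3600 s/hour = 7.162 hours.

t = 7.162 hours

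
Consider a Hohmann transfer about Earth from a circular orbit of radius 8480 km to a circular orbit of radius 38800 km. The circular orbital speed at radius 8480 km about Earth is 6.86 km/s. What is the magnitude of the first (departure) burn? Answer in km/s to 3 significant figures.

Δv₁ = 1.93 km/s

From the circular-orbit relation v² = μ/r at r = 8480 km: μ = v²r = (6.86)² × 8480 = 3.99065×10^5 km³/s².
Transfer-ellipse semi-major axis a_t = (r₁ + r₂)/2 = (8480 + 38800)/2 = 23640 km.
On the circular orbit at r = 8480 km, v_c = √(μ/r) = 6.860 km/s.
Transfer-orbit speed at the same r (vis-viva, a = a_t): v_t = √[μ(2/r − 1/a_t)] = 8.789 km/s.
Δv₁ = |v_t − v_c| = |8.789 − 6.860| = 1.929 km/s.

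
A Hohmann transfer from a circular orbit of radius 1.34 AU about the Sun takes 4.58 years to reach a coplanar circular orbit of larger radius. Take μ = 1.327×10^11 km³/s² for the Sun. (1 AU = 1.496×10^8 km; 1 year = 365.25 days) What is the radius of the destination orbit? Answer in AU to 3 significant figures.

r₂ = 7.42 AU

In km: r₁ = 1.34 × 1.496×10^8 = 2.00464×10^8 km.
Transfer time t = 4.58 years × 365.25 × 86400 s = 1.44533808×10^8 s, and t = π√(a_t³/μ).
So a_t = (μ t²/π²)^(1/3) = (1.327×10^11 × (1.44533808×10^8)² / π²)^(1/3) = 6.5489×10^8 km.
Since a_t = (r₁ + r₂)/2, r₂ = 2a_t − r₁ = 2×6.5489×10^8 − 2.00464×10^8 = 1.109316×10^9 km.
In AU: r₂ = 1.109316×10^9 / 1.496×10^8 = 7.42 AU.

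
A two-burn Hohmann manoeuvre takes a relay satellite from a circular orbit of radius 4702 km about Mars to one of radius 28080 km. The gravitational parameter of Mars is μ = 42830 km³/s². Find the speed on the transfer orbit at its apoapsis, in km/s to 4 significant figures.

v = 0.6615 km/s

Transfer-ellipse semi-major axis a_t = (r₁ + r₂)/2 = (4702 + 28080)/2 = 16391 km.
At apoapsis, r = 28080 km.
From the vis-viva equation, v = √[μ(2/r − 1/a_t)] = 0.6615 km/s.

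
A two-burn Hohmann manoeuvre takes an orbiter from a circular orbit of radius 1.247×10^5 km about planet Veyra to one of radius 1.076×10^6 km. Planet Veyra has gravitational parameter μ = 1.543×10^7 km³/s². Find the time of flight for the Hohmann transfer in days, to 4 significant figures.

Transfer-ellipse semi-major axis a_t = (r₁ + r₂)/2 = (1.247×10^5 + 1.076×10^6)/2 = 6.0035×10^5 km.
By Kepler's third law the transfer-orbit period is T = 2π√(a_t³/μ), so t = T/2 = 3.720×10^5 s.
Converting: 3.720×10^5 s ÷ 86400 s/day = 4.306 days.

t = 4.306 days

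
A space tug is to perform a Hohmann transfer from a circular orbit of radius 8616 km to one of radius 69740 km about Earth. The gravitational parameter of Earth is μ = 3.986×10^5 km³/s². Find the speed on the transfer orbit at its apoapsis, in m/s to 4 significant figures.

v = 1121 m/s

Semi-major axis of the transfer orbit: a_t = (8616 + 69740)/2 = 39178 km.
At apoapsis, r = 69740 km.
Applying v² = μ(2/r − 1/a_t): v = 1.121 km/s.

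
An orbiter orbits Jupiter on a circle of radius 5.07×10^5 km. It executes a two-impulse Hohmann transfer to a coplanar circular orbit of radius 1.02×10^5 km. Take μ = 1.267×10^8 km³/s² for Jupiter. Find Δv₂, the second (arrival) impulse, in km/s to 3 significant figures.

The Hohmann ellipse has a_t = (r₁ + r₂)/2 = 3.045×10^5 km.
Circular speed at r = 1.020×10^5 km: v_c = √(μ/r) = 35.244 km/s.
Vis-viva on the transfer ellipse at r = 1.020×10^5 km gives v_t = √[μ(2/r − 1/a_t)] = 45.478 km/s.
Δv₂ = |v_t − v_c| = |45.478 − 35.244| = 10.23 km/s.

Δv₂ = 10.2 km/s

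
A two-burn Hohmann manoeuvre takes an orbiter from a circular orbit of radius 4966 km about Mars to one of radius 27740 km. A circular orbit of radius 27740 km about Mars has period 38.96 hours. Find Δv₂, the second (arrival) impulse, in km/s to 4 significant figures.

Δv₂ = 0.5579 km/s

From Kepler's third law T² = 4π²r³/μ at r = 27740 km, T = 38.96 hours = 38.96 × 3600 s = 1.40256×10^5 s: μ = 4π²r³/T² = 42838.7 km³/s².
Semi-major axis of the transfer orbit: a_t = (4966 + 27740)/2 = 16353 km.
Circular speed at r = 27740 km: v_c = √(μ/r) = 1.2427 km/s.
Vis-viva on the transfer ellipse at r = 27740 km gives v_t = √[μ(2/r − 1/a_t)] = 0.68481 km/s.
Δv₂ = |v_t − v_c| = |0.68481 − 1.2427| = 0.5579 km/s.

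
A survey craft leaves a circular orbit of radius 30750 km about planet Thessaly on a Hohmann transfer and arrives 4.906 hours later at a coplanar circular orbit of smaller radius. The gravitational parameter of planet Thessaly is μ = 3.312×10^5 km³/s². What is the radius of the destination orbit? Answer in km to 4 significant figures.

r₂ = 13000 km

Transfer time t = 4.906 hours = 17661.6 s, and t = π√(a_t³/μ).
So a_t = (μ t²/π²)^(1/3) = (3.312×10^5 × (17661.6)² / π²)^(1/3) = 21875 km.
Since a_t = (r₁ + r₂)/2, r₂ = 2a_t − r₁ = 2×21875 − 30750 = 13000 km.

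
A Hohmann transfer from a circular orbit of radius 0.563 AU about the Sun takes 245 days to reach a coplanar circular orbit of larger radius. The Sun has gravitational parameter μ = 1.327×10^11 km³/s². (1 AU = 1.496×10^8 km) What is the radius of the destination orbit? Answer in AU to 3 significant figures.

r₂ = 1.87 AU

In km: r₁ = 0.563 × 1.496×10^8 = 8.42248×10^7 km.
Transfer time t = 245 days = 2.1168×10^7 s, and t = π√(a_t³/μ).
So a_t = (μ t²/π²)^(1/3) = (1.327×10^11 × (2.1168×10^7)² / π²)^(1/3) = 1.8196×10^8 km.
Since a_t = (r₁ + r₂)/2, r₂ = 2a_t − r₁ = 2×1.8196×10^8 − 8.42248×10^7 = 2.796952×10^8 km.
In AU: r₂ = 2.796952×10^8 / 1.496×10^8 = 1.87 AU.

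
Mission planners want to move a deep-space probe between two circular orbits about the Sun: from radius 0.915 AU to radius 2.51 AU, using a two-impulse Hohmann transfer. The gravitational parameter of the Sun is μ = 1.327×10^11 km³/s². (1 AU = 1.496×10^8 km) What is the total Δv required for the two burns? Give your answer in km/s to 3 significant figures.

In km: r₁ = 0.915 × 1.496×10^8 = 1.36884×10^8 km; r₂ = 2.51 × 1.496×10^8 = 3.75496×10^8 km.
Semi-major axis of the transfer orbit: a_t = (1.36884×10^8 + 3.75496×10^8)/2 = 2.5619×10^8 km.
At r₁ the circular-orbit speed is v₁ = √(μ/r₁) = 31.136 km/s.
On the transfer ellipse at r₁, v² = μ(2/r − 1/a) gives v_p = √[μ(2/r₁ − 1/a_t)] = 37.695 km/s.
First burn Δv₁ = |v_p − v₁| = 6.559 km/s.
Circular speed at r₂: v₂ = √(μ/r₂) = 18.799 km/s.
Transfer-orbit speed at r₂: v_a = √[μ(2/r₂ − 1/a_t)] = 13.741 km/s.
Second burn Δv₂ = |v₂ − v_a| = 5.058 km/s.
Total Δv = Δv₁ + Δv₂ = 11.62 km/s.

Δv = 11.6 km/s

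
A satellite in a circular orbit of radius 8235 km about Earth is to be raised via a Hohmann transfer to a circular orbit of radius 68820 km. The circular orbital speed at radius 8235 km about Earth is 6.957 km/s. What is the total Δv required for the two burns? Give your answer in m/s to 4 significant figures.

From the circular-orbit relation v² = μ/r at r = 8235 km: μ = v²r = (6.957)² × 8235 = 3.98573×10^5 km³/s².
Transfer-ellipse semi-major axis a_t = (r₁ + r₂)/2 = (8235 + 68820)/2 = 38527.5 km.
At r₁ the circular-orbit speed is v₁ = √(μ/r₁) = 6.957 km/s.
Transfer-orbit speed at r₁ (vis-viva): v_p = √[μ(2/r₁ − 1/a_t)] = 9.298 km/s.
First burn Δv₁ = |v_p − v₁| = 2.341 km/s.
Circular speed at r₂: v₂ = √(μ/r₂) = 2.407 km/s.
Transfer-orbit speed at r₂: v_a = √[μ(2/r₂ − 1/a_t)] = 1.113 km/s.
Second burn Δv₂ = |v₂ − v_a| = 1.294 km/s.
Δv = Δv₁ + Δv₂ = 2.341 + 1.294 = 3.635 km/s.

Δv = 3635 m/s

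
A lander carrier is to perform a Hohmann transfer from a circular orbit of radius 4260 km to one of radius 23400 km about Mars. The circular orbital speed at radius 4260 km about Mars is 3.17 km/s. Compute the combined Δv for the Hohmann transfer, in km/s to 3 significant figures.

Δv = 1.56 km/s

From the circular-orbit relation v² = μ/r at r = 4260 km: μ = v²r = (3.17)² × 4260 = 42808.3 km³/s².
The Hohmann ellipse has a_t = (r₁ + r₂)/2 = 13830 km.
At r₁ the circular-orbit speed is v₁ = √(μ/r₁) = 3.1700 km/s.
On the transfer ellipse at r₁, v² = μ(2/r − 1/a) gives v_p = √[μ(2/r₁ − 1/a_t)] = 4.1234 km/s.
First burn Δv₁ = |v_p − v₁| = 0.9534 km/s.
Circular speed at r₂: v₂ = √(μ/r₂) = 1.3526 km/s.
Transfer-orbit speed at r₂: v_a = √[μ(2/r₂ − 1/a_t)] = 0.75067 km/s.
Second burn Δv₂ = |v₂ − v_a| = 0.6019 km/s.
Total Δv = Δv₁ + Δv₂ = 1.555 km/s.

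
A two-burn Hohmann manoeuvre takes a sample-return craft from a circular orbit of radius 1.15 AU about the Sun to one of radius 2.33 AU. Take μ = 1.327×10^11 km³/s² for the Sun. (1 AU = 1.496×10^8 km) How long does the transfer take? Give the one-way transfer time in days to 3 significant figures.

t = 419 days

In km: r₁ = 1.15 × 1.496×10^8 = 1.7204×10^8 km; r₂ = 2.33 × 1.496×10^8 = 3.48568×10^8 km.
The Hohmann ellipse has a_t = (r₁ + r₂)/2 = 2.60304×10^8 km.
Half the transfer-orbit period gives t = π√(a_t³/μ) = 3.622×10^7 s.
Converting: 3.622×10^7 s ÷ 86400 s/day = 419 days.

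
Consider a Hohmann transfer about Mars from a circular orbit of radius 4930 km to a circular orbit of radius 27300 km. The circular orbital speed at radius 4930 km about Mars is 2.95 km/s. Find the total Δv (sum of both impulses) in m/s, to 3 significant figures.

From the circular-orbit relation v² = μ/r at r = 4930 km: μ = v²r = (2.95)² × 4930 = 42903.3 km³/s².
The Hohmann ellipse has a_t = (r₁ + r₂)/2 = 16115 km.
At r₁ the circular-orbit speed is v₁ = √(μ/r₁) = 2.9500 km/s.
On the transfer ellipse at r₁, vis-viva equation gives v_p = √[μ(2/r₁ − 1/a_t)] = 3.8396 km/s.
First burn Δv₁ = |v_p − v₁| = 0.8896 km/s.
At r₂, v₂ = √(μ/r₂) = 1.2536 km/s.
Transfer-orbit speed at r₂: v_a = √[μ(2/r₂ − 1/a_t)] = 0.69338 km/s.
Second burn Δv₂ = |v₂ − v_a| = 0.5602 km/s.
Total Δv = Δv₁ + Δv₂ = 1.450 km/s.

Δv = 1450 m/s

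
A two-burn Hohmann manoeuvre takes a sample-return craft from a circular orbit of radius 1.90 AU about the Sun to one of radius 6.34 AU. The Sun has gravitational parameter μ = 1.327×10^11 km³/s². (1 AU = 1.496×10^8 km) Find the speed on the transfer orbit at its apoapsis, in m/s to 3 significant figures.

v = 8030 m/s

In km: r₁ = 1.90 × 1.496×10^8 = 2.8424×10^8 km; r₂ = 6.34 × 1.496×10^8 = 9.48464×10^8 km.
Transfer-ellipse semi-major axis a_t = (r₁ + r₂)/2 = (2.8424×10^8 + 9.48464×10^8)/2 = 6.16352×10^8 km.
The apoapsis of the transfer ellipse is at r = 9.48464×10^8 km.
Vis-viva: v = √[μ(2/r − 1/a_t)] = √[1.327×10^11 × (2/9.48464×10^8 − 1/6.16352×10^8)] = 8.033 km/s.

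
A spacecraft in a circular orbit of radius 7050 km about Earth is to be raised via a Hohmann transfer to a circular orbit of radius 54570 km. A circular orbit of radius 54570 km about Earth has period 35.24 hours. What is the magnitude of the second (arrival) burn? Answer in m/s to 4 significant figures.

From Kepler's third law T² = 4π²r³/μ at r = 54570 km, T = 35.24 hours = 35.24 × 3600 s = 1.26864×10^5 s: μ = 4π²r³/T² = 3.98607×10^5 km³/s².
Transfer-ellipse semi-major axis a_t = (r₁ + r₂)/2 = (7050 + 54570)/2 = 30810 km.
On the circular orbit at r = 54570 km, v_c = √(μ/r) = 2.703 km/s.
Vis-viva on the transfer ellipse at r = 54570 km gives v_t = √[μ(2/r − 1/a_t)] = 1.293 km/s.
Δv₂ = |v_t − v_c| = |1.293 − 2.703| = 1.410 km/s.

Δv₂ = 1410 m/s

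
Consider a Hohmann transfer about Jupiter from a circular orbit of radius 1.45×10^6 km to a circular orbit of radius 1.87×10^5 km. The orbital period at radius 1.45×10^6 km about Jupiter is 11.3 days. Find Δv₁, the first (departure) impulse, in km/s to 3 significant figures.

Δv₁ = 4.87 km/s

From Kepler's third law T² = 4π²r³/μ at r = 1.45×10^6 km, T = 11.3 days = 11.3 × 86400 s = 9.7632×10^5 s: μ = 4π²r³/T² = 1.26264×10^8 km³/s².
Semi-major axis of the transfer orbit: a_t = (1.450×10^6 + 1.870×10^5)/2 = 8.185×10^5 km.
On the circular orbit at r = 1.450×10^6 km, v_c = √(μ/r) = 9.3316 km/s.
Transfer-orbit speed at the same r (vis-viva, a = a_t): v_t = √[μ(2/r − 1/a_t)] = 4.4603 km/s.
Δv₁ = |v_t − v_c| = |4.4603 − 9.3316| = 4.871 km/s.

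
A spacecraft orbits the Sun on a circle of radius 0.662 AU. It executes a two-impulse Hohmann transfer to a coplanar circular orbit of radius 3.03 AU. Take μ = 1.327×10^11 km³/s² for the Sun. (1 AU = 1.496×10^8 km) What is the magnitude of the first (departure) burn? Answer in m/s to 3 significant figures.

Δv₁ = 10300 m/s

In km: r₁ = 0.662 × 1.496×10^8 = 9.90352×10^7 km; r₂ = 3.03 × 1.496×10^8 = 4.53288×10^8 km.
Semi-major axis of the transfer orbit: a_t = (9.90352×10^7 + 4.53288×10^8)/2 = 2.761616×10^8 km.
Circular speed at r = 9.90352×10^7 km: v_c = √(μ/r) = 36.61 km/s.
Vis-viva on the transfer ellipse at r = 9.90352×10^7 km gives v_t = √[μ(2/r − 1/a_t)] = 46.90 km/s.
Δv₁ = |v_t − v_c| = |46.90 − 36.61| = 10.29 km/s.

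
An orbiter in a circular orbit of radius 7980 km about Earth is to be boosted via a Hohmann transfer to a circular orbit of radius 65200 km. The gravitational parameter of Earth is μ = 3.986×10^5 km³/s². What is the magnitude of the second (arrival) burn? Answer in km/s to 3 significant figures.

Semi-major axis of the transfer orbit: a_t = (7980 + 65200)/2 = 36590 km.
Circular speed at r = 65200 km: v_c = √(μ/r) = 2.473 km/s.
Transfer-orbit speed at the same r (vis-viva, a = a_t): v_t = √[μ(2/r − 1/a_t)] = 1.155 km/s.
Δv₂ = |v_t − v_c| = |1.155 − 2.473| = 1.318 km/s.

Δv₂ = 1.32 km/s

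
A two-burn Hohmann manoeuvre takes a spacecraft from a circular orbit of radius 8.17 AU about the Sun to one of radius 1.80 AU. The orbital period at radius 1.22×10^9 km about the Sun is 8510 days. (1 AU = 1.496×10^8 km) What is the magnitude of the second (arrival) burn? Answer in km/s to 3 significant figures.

From Kepler's third law T² = 4π²r³/μ at r = 1.22×10^9 km, T = 8510 days = 8510 × 86400 s = 7.35264×10^8 s: μ = 4π²r³/T² = 1.32603×10^11 km³/s².
In km: r₁ = 8.17 × 1.496×10^8 = 1.222232×10^9 km; r₂ = 1.80 × 1.496×10^8 = 2.6928×10^8 km.
Semi-major axis of the transfer orbit: a_t = (1.222232×10^9 + 2.6928×10^8)/2 = 7.45756×10^8 km.
Circular speed at r = 2.6928×10^8 km: v_c = √(μ/r) = 22.191 km/s.
Vis-viva on the transfer ellipse at r = 2.6928×10^8 km gives v_t = √[μ(2/r − 1/a_t)] = 28.409 km/s.
Δv₂ = |v_t − v_c| = |28.409 − 22.191| = 6.218 km/s.

Δv₂ = 6.22 km/s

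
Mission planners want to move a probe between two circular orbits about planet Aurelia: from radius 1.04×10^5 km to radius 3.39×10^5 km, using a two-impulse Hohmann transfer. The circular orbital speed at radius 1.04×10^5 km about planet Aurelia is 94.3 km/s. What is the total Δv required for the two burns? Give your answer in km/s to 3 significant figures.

From the circular-orbit relation v² = μ/r at r = 1.04×10^5 km: μ = v²r = (94.3)² × 1.04×10^5 = 9.24819×10^8 km³/s².
The Hohmann ellipse has a_t = (r₁ + r₂)/2 = 2.215×10^5 km.
Circular speed at r₁: v₁ = √(μ/r₁) = √(9.24819×10^8/1.040×10^5) = 94.300 km/s.
Transfer-orbit speed at r₁ (vis-viva): v_p = √[μ(2/r₁ − 1/a_t)] = 116.66 km/s.
First burn Δv₁ = |v_p − v₁| = 22.36 km/s.
Circular speed at r₂: v₂ = √(μ/r₂) = 52.23 km/s.
Transfer-orbit speed at r₂: v_a = √[μ(2/r₂ − 1/a_t)] = 35.79 km/s.
Second burn Δv₂ = |v₂ − v_a| = 16.44 km/s.
Total Δv = Δv₁ + Δv₂ = 38.80 km/s.

Δv = 38.8 km/s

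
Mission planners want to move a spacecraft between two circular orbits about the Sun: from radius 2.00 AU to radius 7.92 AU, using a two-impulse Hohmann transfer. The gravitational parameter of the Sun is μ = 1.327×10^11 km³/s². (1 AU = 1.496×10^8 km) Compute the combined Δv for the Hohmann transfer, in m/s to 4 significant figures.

Δv = 9415 m/s

In km: r₁ = 2.00 × 1.496×10^8 = 2.992×10^8 km; r₂ = 7.92 × 1.496×10^8 = 1.184832×10^9 km.
Transfer-ellipse semi-major axis a_t = (r₁ + r₂)/2 = (2.992×10^8 + 1.184832×10^9)/2 = 7.42016×10^8 km.
At r₁ the circular-orbit speed is v₁ = √(μ/r₁) = 21.060 km/s.
On the transfer ellipse at r₁, vis-viva equation gives v_p = √[μ(2/r₁ − 1/a_t)] = 26.612 km/s.
First burn Δv₁ = |v_p − v₁| = 5.552 km/s.
Circular speed at r₂: v₂ = √(μ/r₂) = 10.583 km/s.
Transfer-orbit speed at r₂: v_a = √[μ(2/r₂ − 1/a_t)] = 6.7202 km/s.
Second burn Δv₂ = |v₂ − v_a| = 3.863 km/s.
Δv = Δv₁ + Δv₂ = 5.552 + 3.863 = 9.415 km/s.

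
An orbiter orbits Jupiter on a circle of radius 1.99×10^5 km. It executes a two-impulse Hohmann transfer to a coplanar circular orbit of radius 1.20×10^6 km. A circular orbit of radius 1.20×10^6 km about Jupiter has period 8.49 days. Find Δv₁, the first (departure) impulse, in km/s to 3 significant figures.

From Kepler's third law T² = 4π²r³/μ at r = 1.20×10^6 km, T = 8.49 days = 8.49 × 86400 s = 7.33536×10^5 s: μ = 4π²r³/T² = 1.26783×10^8 km³/s².
Semi-major axis of the transfer orbit: a_t = (1.990×10^5 + 1.200×10^6)/2 = 6.995×10^5 km.
Circular speed at r = 1.990×10^5 km: v_c = √(μ/r) = 25.241 km/s.
Transfer-orbit speed at the same r (vis-viva, a = a_t): v_t = √[μ(2/r − 1/a_t)] = 33.060 km/s.
Δv₁ = |v_t − v_c| = |33.060 − 25.241| = 7.819 km/s.

Δv₁ = 7.82 km/s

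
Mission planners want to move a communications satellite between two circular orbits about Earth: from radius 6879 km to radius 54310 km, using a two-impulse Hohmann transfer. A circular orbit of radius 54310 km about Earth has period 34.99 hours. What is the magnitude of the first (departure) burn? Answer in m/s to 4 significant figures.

Δv₁ = 2530 m/s

From Kepler's third law T² = 4π²r³/μ at r = 54310 km, T = 34.99 hours = 34.99 × 3600 s = 1.25964×10^5 s: μ = 4π²r³/T² = 3.98572×10^5 km³/s².
Semi-major axis of the transfer orbit: a_t = (6879 + 54310)/2 = 30594.5 km.
On the circular orbit at r = 6879 km, v_c = √(μ/r) = 7.6119 km/s.
Transfer-orbit speed at the same r (vis-viva, a = a_t): v_t = √[μ(2/r − 1/a_t)] = 10.142 km/s.
Δv₁ = |v_t − v_c| = |10.142 − 7.6119| = 2.530 km/s.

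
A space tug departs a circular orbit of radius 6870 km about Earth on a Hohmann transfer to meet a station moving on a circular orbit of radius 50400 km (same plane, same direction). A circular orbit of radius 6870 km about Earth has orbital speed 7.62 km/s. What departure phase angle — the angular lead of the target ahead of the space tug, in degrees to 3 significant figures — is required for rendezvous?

φ = 103°

From the circular-orbit relation v² = μ/r at r = 6870 km: μ = v²r = (7.62)² × 6870 = 3.98902×10^5 km³/s².
Semi-major axis of the transfer orbit: a_t = (6870 + 50400)/2 = 28635 km.
Transfer time t = π√(a_t³/μ) = 24103 s.
Target angular speed ω₂ = √(μ/r₂³) = 5.5820×10^-5 rad/s.
Angle swept by the target during transfer: ω₂·t = 1.3454 rad = 77.09°.
The space tug traverses 180° on the transfer ellipse, so the target must lead by 180° − 77.09° = 103°.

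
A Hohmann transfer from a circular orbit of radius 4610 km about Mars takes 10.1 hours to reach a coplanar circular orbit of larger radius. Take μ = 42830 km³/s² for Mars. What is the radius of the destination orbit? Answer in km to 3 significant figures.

r₂ = 31200 km

Transfer time t = 10.1 hours = 36360 s, and t = π√(a_t³/μ).
So a_t = (μ t²/π²)^(1/3) = (42830 × (36360)² / π²)^(1/3) = 17902 km.
Since a_t = (r₁ + r₂)/2, r₂ = 2a_t − r₁ = 2×17902 − 4610 = 31194 km.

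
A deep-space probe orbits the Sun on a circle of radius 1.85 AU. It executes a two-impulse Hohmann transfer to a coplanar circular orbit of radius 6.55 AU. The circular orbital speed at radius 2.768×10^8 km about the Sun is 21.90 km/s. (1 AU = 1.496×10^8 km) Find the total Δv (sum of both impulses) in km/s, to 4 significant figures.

Δv = 9.364 km/s

From the circular-orbit relation v² = μ/r at r = 2.768×10^8 km: μ = v²r = (21.90)² × 2.768×10^8 = 1.32756×10^11 km³/s².
In km: r₁ = 1.85 × 1.496×10^8 = 2.7676×10^8 km; r₂ = 6.55 × 1.496×10^8 = 9.7988×10^8 km.
The Hohmann ellipse has a_t = (r₁ + r₂)/2 = 6.2832×10^8 km.
At r₁ the circular-orbit speed is v₁ = √(μ/r₁) = 21.902 km/s.
Transfer-orbit speed at r₁ (v² = μ(2/r − 1/a)): v_p = √[μ(2/r₁ − 1/a_t)] = 27.351 km/s.
First burn Δv₁ = |v_p − v₁| = 5.449 km/s.
At r₂, v₂ = √(μ/r₂) = 11.64 km/s.
Transfer-orbit speed at r₂: v_a = √[μ(2/r₂ − 1/a_t)] = 7.725 km/s.
Second burn Δv₂ = |v₂ − v_a| = 3.915 km/s.
Δv = Δv₁ + Δv₂ = 5.449 + 3.915 = 9.364 km/s.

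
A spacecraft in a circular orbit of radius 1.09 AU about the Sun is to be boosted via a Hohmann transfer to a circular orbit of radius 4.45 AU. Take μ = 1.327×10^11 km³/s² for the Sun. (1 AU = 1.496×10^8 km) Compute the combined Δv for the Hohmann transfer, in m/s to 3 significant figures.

In km: r₁ = 1.09 × 1.496×10^8 = 1.63064×10^8 km; r₂ = 4.45 × 1.496×10^8 = 6.6572×10^8 km.
Transfer-ellipse semi-major axis a_t = (r₁ + r₂)/2 = (1.63064×10^8 + 6.6572×10^8)/2 = 4.14392×10^8 km.
At r₁ the circular-orbit speed is v₁ = √(μ/r₁) = 28.53 km/s.
On the transfer ellipse at r₁, vis-viva equation gives v_p = √[μ(2/r₁ − 1/a_t)] = 36.16 km/s.
First burn Δv₁ = |v_p − v₁| = 7.630 km/s.
Circular speed at r₂: v₂ = √(μ/r₂) = 14.1185 km/s.
Transfer-orbit speed at r₂: v_a = √[μ(2/r₂ − 1/a_t)] = 8.85652 km/s.
Second burn Δv₂ = |v₂ − v_a| = 5.262 km/s.
Total Δv = Δv₁ + Δv₂ = 12.89 km/s.

Δv = 12900 m/s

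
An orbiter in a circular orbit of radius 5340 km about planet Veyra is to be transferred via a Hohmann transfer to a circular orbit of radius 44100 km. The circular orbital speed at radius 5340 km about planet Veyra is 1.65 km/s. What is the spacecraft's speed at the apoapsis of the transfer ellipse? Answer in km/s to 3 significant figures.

v = 0.267 km/s

From the circular-orbit relation v² = μ/r at r = 5340 km: μ = v²r = (1.65)² × 5340 = 14538.1 km³/s².
Semi-major axis of the transfer orbit: a_t = (5340 + 44100)/2 = 24720 km.
At apoapsis, r = 44100 km.
Vis-viva: v = √[μ(2/r − 1/a_t)] = √[14538.1 × (2/44100 − 1/24720)] = 0.2669 km/s.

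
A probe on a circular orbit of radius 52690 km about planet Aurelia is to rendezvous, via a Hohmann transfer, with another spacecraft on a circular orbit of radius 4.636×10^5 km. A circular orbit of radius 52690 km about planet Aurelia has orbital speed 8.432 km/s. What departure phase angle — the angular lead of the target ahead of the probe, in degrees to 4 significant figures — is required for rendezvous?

φ = 105.2°

From the circular-orbit relation v² = μ/r at r = 52690 km: μ = v²r = (8.432)² × 52690 = 3.74619×10^6 km³/s².
Transfer-ellipse semi-major axis a_t = (r₁ + r₂)/2 = (52690 + 4.636×10^5)/2 = 2.58145×10^5 km.
Transfer time t = π√(a_t³/μ) = 2.1289×10^5 s.
Target angular speed ω₂ = √(μ/r₂³) = 6.1317×10^-6 rad/s.
Angle swept by the target during transfer: ω₂·t = 1.3054 rad = 74.79°.
Arrival is 180° from departure on the ellipse, so φ = 180° − 74.79° = 105.2°.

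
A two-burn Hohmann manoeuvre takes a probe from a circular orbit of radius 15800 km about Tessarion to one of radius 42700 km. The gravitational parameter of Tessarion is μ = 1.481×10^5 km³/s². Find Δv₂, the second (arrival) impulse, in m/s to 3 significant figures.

Δv₂ = 494 m/s

The Hohmann ellipse has a_t = (r₁ + r₂)/2 = 29250 km.
On the circular orbit at r = 42700 km, v_c = √(μ/r) = 1.8624 km/s.
Transfer-orbit speed at the same r (vis-viva, a = a_t): v_t = √[μ(2/r − 1/a_t)] = 1.3688 km/s.
Δv₂ = |v_t − v_c| = |1.3688 − 1.8624| = 0.4936 km/s.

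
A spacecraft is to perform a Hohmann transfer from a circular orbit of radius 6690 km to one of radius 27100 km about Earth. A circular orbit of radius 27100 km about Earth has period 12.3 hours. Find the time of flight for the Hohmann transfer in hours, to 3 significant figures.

From Kepler's third law T² = 4π²r³/μ at r = 27100 km, T = 12.3 hours = 12.3 × 3600 s = 44280 s: μ = 4π²r³/T² = 4.00730×10^5 km³/s².
The Hohmann ellipse has a_t = (r₁ + r₂)/2 = 16895 km.
Transfer time t = π√(a_t³/μ) = π√((16895)³ / 4.00730×10^5) = 10900 s.
Converting: 10900 s ÷ 3600 s/hour = 3.03 hours.

t = 3.03 hours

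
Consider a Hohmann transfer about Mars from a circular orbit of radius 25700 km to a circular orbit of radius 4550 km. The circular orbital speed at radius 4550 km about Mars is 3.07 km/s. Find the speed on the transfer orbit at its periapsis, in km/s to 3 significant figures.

v = 4.00 km/s

From the circular-orbit relation v² = μ/r at r = 4550 km: μ = v²r = (3.07)² × 4550 = 42883.3 km³/s².
Transfer-ellipse semi-major axis a_t = (r₁ + r₂)/2 = (25700 + 4550)/2 = 15125 km.
At periapsis, r = 4550 km.
Applying v² = μ(2/r − 1/a_t): v = 4.002 km/s.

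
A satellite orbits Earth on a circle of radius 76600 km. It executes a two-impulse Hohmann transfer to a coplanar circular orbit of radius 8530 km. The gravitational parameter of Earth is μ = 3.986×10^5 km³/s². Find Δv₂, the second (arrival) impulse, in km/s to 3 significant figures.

Semi-major axis of the transfer orbit: a_t = (76600 + 8530)/2 = 42565 km.
On the circular orbit at r = 8530 km, v_c = √(μ/r) = 6.836 km/s.
Transfer-orbit speed at the same r (vis-viva, a = a_t): v_t = √[μ(2/r − 1/a_t)] = 9.170 km/s.
Δv₂ = |v_t − v_c| = |9.170 − 6.836| = 2.334 km/s.

Δv₂ = 2.33 km/s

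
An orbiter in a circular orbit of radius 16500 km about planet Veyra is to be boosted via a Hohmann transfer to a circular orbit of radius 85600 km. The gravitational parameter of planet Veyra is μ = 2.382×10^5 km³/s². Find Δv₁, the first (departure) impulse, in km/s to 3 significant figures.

Δv₁ = 1.12 km/s

Transfer-ellipse semi-major axis a_t = (r₁ + r₂)/2 = (16500 + 85600)/2 = 51050 km.
Circular speed at r = 16500 km: v_c = √(μ/r) = 3.79952 km/s.
Vis-viva on the transfer ellipse at r = 16500 km gives v_t = √[μ(2/r − 1/a_t)] = 4.92003 km/s.
Δv₁ = |v_t − v_c| = |4.92003 − 3.79952| = 1.121 km/s.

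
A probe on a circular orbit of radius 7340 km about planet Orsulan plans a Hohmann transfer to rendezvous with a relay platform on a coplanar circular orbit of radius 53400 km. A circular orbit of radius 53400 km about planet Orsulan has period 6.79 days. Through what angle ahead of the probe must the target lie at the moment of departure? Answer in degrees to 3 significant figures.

φ = 103°

From Kepler's third law T² = 4π²r³/μ at r = 53400 km, T = 6.79 days = 6.79 × 86400 s = 5.86656×10^5 s: μ = 4π²r³/T² = 17466.9 km³/s².
The Hohmann ellipse has a_t = (r₁ + r₂)/2 = 30370 km.
Transfer time t = π√(a_t³/μ) = 1.2581×10^5 s.
The target's mean motion on its circular orbit is ω₂ = √(μ/r₂³) = 1.0710×10^-5 rad/s.
Angle swept by the target during transfer: ω₂·t = 1.3474 rad = 77.20°.
Arrival is 180° from departure on the ellipse, so φ = 180° − 77.20° = 103°.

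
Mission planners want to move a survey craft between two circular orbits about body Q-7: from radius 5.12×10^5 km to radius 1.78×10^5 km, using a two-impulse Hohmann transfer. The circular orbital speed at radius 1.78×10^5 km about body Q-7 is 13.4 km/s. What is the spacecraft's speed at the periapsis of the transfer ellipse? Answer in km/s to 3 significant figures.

From the circular-orbit relation v² = μ/r at r = 1.78×10^5 km: μ = v²r = (13.4)² × 1.78×10^5 = 3.19617×10^7 km³/s².
Transfer-ellipse semi-major axis a_t = (r₁ + r₂)/2 = (5.120×10^5 + 1.780×10^5)/2 = 3.450×10^5 km.
At periapsis, r = 1.780×10^5 km.
From the vis-viva equation, v = √[μ(2/r − 1/a_t)] = 16.32 km/s.

v = 16.3 km/s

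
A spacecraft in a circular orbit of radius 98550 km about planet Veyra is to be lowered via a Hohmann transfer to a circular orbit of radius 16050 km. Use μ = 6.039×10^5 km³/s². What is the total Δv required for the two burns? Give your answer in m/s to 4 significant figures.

The Hohmann ellipse has a_t = (r₁ + r₂)/2 = 57300 km.
At r₁ the circular-orbit speed is v₁ = √(μ/r₁) = 2.47545 km/s.
On the transfer ellipse at r₁, vis-viva equation gives v_a = √[μ(2/r₁ − 1/a_t)] = 1.31013 km/s.
First burn Δv₁ = |v_a − v₁| = 1.1653 km/s.
At r₂, v₂ = √(μ/r₂) = 6.1340 km/s.
Transfer-orbit speed at r₂: v_p = √[μ(2/r₂ − 1/a_t)] = 8.0444 km/s.
Second burn Δv₂ = |v₂ − v_p| = 1.9104 km/s.
Δv = Δv₁ + Δv₂ = 1.1653 + 1.9104 = 3.076 km/s.

Δv = 3076 m/s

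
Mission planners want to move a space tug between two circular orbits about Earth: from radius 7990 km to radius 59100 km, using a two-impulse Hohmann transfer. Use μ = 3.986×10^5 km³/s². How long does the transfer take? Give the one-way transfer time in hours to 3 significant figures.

Semi-major axis of the transfer orbit: a_t = (7990 + 59100)/2 = 33545 km.
Half the transfer-orbit period gives t = π√(a_t³/μ) = 30570 s.
Converting: 30570 s ÷ 3600 s/hour = 8.49 hours.

t = 8.49 hours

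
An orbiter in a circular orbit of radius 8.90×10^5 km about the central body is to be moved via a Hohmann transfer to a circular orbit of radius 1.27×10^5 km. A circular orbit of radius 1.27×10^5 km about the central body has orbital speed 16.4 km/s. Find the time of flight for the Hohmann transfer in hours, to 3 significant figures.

From the circular-orbit relation v² = μ/r at r = 1.27×10^5 km: μ = v²r = (16.4)² × 1.27×10^5 = 3.41579×10^7 km³/s².
The Hohmann ellipse has a_t = (r₁ + r₂)/2 = 5.085×10^5 km.
By Kepler's third law the transfer-orbit period is T = 2π√(a_t³/μ), so t = T/2 = 1.949×10^5 s.
Converting: 1.949×10^5 s ÷ 3600 s/hour = 54.1 hours.

t = 54.1 hours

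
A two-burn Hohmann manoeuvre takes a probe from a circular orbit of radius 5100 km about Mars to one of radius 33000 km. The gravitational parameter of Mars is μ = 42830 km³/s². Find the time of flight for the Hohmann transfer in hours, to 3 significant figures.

Semi-major axis of the transfer orbit: a_t = (5100 + 33000)/2 = 19050 km.
Transfer time t = π√(a_t³/μ) = π√((19050)³ / 42830) = 39910 s.
Converting: 39910 s ÷ 3600 s/hour = 11.1 hours.

t = 11.1 hours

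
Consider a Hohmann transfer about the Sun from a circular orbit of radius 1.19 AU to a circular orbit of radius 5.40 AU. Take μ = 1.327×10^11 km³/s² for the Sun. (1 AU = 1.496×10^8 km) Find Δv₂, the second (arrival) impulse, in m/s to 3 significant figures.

Δv₂ = 5110 m/s

In km: r₁ = 1.19 × 1.496×10^8 = 1.78024×10^8 km; r₂ = 5.40 × 1.496×10^8 = 8.0784×10^8 km.
Transfer-ellipse semi-major axis a_t = (r₁ + r₂)/2 = (1.78024×10^8 + 8.0784×10^8)/2 = 4.92932×10^8 km.
Circular speed at r = 8.0784×10^8 km: v_c = √(μ/r) = 12.8166 km/s.
Transfer-orbit speed at the same r (vis-viva, a = a_t): v_t = √[μ(2/r − 1/a_t)] = 7.70227 km/s.
Δv₂ = |v_t − v_c| = |7.70227 − 12.8166| = 5.114 km/s.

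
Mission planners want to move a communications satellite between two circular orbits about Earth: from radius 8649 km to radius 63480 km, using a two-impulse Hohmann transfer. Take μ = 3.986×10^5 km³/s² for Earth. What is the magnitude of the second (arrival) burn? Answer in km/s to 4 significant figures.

Δv₂ = 1.279 km/s

The Hohmann ellipse has a_t = (r₁ + r₂)/2 = 36064.5 km.
On the circular orbit at r = 63480 km, v_c = √(μ/r) = 2.506 km/s.
Transfer-orbit speed at the same r (vis-viva, a = a_t): v_t = √[μ(2/r − 1/a_t)] = 1.227 km/s.
Δv₂ = |v_t − v_c| = |1.227 − 2.506| = 1.279 km/s.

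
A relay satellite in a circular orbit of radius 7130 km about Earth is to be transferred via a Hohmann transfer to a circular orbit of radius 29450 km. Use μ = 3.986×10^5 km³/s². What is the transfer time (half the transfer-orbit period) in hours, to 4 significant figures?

The Hohmann ellipse has a_t = (r₁ + r₂)/2 = 18290 km.
By Kepler's third law the transfer-orbit period is T = 2π√(a_t³/μ), so t = T/2 = 12310 s.
Converting: 12310 s ÷ 3600 s/hour = 3.419 hours.

t = 3.419 hours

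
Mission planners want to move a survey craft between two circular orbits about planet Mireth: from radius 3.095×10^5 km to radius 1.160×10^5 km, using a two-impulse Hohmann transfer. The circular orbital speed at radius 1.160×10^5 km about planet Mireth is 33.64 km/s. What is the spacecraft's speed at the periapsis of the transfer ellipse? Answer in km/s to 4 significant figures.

From the circular-orbit relation v² = μ/r at r = 1.160×10^5 km: μ = v²r = (33.64)² × 1.160×10^5 = 1.31271×10^8 km³/s².
The Hohmann ellipse has a_t = (r₁ + r₂)/2 = 2.1275×10^5 km.
The periapsis of the transfer ellipse is at r = 1.160×10^5 km.
From the vis-viva equation, v = √[μ(2/r − 1/a_t)] = 40.57 km/s.

v = 40.57 km/s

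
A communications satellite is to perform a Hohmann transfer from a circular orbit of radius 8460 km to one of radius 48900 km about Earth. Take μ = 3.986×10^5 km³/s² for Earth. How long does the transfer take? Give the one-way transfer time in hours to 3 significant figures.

Semi-major axis of the transfer orbit: a_t = (8460 + 48900)/2 = 28680 km.
By Kepler's third law the transfer-orbit period is T = 2π√(a_t³/μ), so t = T/2 = 24170 s.
Converting: 24170 s ÷ 3600 s/hour = 6.71 hours.

t = 6.71 hours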